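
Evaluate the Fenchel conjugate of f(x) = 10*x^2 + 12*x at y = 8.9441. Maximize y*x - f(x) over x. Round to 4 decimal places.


f*(y) = sup_x {y*x - a*x^2 - b*x} = sup_x {(y-b)*x - a*x^2}
FOC: (y - b) - 2a*x = 0 => x* = (y - b)/(2a)
x* = (8.9441 - 12)/(2*10) = -0.1528
f*(8.9441) = (y-b)^2/(4a) = (8.9441 - 12)^2/(4*10)
= 9.3385/40 = 0.2335


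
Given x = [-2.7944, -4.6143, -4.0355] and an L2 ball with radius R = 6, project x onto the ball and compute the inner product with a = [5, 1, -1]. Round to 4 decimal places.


Step 1: Compute ||x|| (intermediates to 6 decimals).
||x|| = sqrt((-2.7944)^2 + (-4.6143)^2 + (-4.0355)^2) = 6.736891
Step 2: Project.
Since ||x|| > R, scale = R/||x|| = 6/6.736891 = 0.890619, proj(x) = scale * x
proj(x) = [-2.488746, -4.109583, -3.594093]
Step 3: Dot product.
a^T * proj(x) = 5*(-2.488746) + 1*(-4.109583) - 1*(-3.594093) = -12.9592


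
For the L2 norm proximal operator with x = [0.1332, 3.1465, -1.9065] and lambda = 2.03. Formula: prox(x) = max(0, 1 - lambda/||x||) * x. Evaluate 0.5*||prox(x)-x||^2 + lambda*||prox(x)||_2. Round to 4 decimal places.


Step 1: Compute ||x||.
||x|| = 3.6814
Step 2: Compute scaling factor.
scale = max(0, 1 - 2.03/3.6814) = 0.4486
Step 3: prox(x) = [0.0598, 1.4115, -0.8552]
||prox(x)|| = 1.6514
Step 4: Proximal objective.
0.5*||prox-x||^2 = 2.0605
lambda*||prox|| = 3.3523
Total = 5.4129


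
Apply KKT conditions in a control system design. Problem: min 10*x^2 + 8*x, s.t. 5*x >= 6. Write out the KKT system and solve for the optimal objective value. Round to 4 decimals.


Step 1: Try lambda = 0 (constraint inactive).
x_unc = -8/(2*10) = -0.4
Check: 5*-0.4 = -2.0 < 6 -- violated!
Step 2: Constraint must be active: 5*x = 6
x* = 6/5 = 1.2
lambda = (2*10*1.2 + 8)/5 = 6.4
Step 3: Compute optimal value.
f(x*) = 10*1.2^2 + 8*1.2 = 24.0


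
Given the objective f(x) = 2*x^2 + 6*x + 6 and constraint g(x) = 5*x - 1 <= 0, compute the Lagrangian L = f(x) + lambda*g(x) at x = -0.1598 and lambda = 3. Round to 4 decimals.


Step 1: Evaluate f(x).
f(-0.1598) = 2*(-0.1598)^2 + 6*(-0.1598) + 6 = 5.0923
Step 2: Evaluate g(x).
g(-0.1598) = 5*-0.1598 - 1 = -1.799
Step 3: Compute Lagrangian.
L = 5.0923 + 3*-1.799 = -0.3047


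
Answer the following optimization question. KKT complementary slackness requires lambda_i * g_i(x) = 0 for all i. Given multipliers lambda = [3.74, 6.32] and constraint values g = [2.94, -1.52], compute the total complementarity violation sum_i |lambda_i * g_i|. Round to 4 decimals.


KKT complementary slackness check:
lambda_1 * g_1 = 3.74 * 2.94 = 10.9956
lambda_2 * g_2 = 6.32 * -1.52 = -9.6064
Total violation = 10.9956 + 9.6064 = 20.602


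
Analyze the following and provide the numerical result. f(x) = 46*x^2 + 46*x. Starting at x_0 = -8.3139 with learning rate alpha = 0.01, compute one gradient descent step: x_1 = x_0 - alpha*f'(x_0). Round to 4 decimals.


We compute the gradient at x_0 and apply the update.
f'(x) = 92*x + 46
f'(-8.3139) = 92*-8.3139 + 46 = -718.8788
x_1 = -8.3139 - 0.01*-718.8788 = -1.1251


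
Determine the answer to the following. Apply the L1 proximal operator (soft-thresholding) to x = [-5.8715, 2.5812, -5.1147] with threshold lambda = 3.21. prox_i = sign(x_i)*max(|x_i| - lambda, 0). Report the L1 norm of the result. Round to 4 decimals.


Soft-thresholding with lambda = 3.21:
prox(-5.8715) = sign(-5.8715)*max(|-5.8715| - 3.21, 0) = -2.6615
prox(2.5812) = sign(2.5812)*max(|2.5812| - 3.21, 0) = 0.0
prox(-5.1147) = sign(-5.1147)*max(|-5.1147| - 3.21, 0) = -1.9047
prox(x) = [-2.6615, 0.0, -1.9047]
||prox(x)||_1 = 2.6615 + 0.0 + 1.9047 = 4.5662


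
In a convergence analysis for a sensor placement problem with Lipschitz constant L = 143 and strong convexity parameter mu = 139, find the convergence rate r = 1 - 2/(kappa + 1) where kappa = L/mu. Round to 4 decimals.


Step 1: Compute the condition number.
kappa = L/mu = 143/139 = 1.0288
Step 2: Compute the convergence rate.
r = 1 - 2/(kappa + 1) = 1 - 2*mu/(L + mu) = (L - mu)/(L + mu) = 4/282 = 0.0142


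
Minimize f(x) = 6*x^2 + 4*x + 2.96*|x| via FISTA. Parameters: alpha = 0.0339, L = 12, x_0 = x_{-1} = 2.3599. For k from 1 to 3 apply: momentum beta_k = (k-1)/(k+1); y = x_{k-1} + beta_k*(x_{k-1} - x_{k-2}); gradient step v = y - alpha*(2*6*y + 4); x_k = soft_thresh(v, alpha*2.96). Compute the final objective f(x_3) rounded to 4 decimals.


FISTA on f(x) = 6*x^2 + 4*x + 2.96*|x|
L = 12, alpha = 0.0339
Iteration 1: beta = 0.0, y = 2.3599 + 0.0*(2.3599 - 2.3599) = 2.3599
  grad(y) = 32.3188, v = y - alpha*grad = 1.2643
  prox(v) = soft_thresh(1.2643, 0.1003) = 1.1639
Iteration 2: beta = 0.3333, y = 1.1639 + 0.3333*(1.1639 - 2.3599) = 0.7653
  grad(y) = 13.1836, v = y - alpha*grad = 0.3184
  prox(v) = soft_thresh(0.3184, 0.1003) = 0.218
Iteration 3: beta = 0.5, y = 0.218 + 0.5*(0.218 - 1.1639) = -0.2549
  grad(y) = 0.9409, v = y - alpha*grad = -0.2868
  prox(v) = soft_thresh(-0.2868, 0.1003) = -0.1865
f(x_3) = 6*(-0.1865)^2 + 4*(-0.1865) + 2.96*|-0.1865| = 0.0147


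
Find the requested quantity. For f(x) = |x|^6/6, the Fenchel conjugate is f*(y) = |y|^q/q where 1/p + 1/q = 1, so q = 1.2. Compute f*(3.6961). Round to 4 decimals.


The conjugate exponent q satisfies 1/p + 1/q = 1.
p = 6, so q = 6/(6 - 1) = 1.2
|y|^q = 3.6961^1.2 = 4.8006
f*(3.6961) = 4.8006 / 1.2 = 4.0005


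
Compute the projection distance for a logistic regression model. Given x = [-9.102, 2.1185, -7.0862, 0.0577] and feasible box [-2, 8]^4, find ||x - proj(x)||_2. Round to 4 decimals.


Project each component onto [-2, 8].
clip(-9.102) = -2.0, clip(2.1185) = 2.1185, clip(-7.0862) = -2.0, clip(0.0577) = 0.0577
Projection = [-2.0, 2.1185, -2.0, 0.0577]
Squared diffs: [50.4384, 0.0, 25.8694, 0.0]
Distance = sqrt(76.3078) = 8.7354


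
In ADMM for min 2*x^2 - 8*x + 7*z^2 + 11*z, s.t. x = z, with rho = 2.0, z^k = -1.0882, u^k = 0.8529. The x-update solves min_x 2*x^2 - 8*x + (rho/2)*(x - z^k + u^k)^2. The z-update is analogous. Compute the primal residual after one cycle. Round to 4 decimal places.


ADMM iteration with rho = 2.0, z^k = -1.0882, u^k = 0.8529
Step 1: x-update.
Minimize 2*x^2 - 8*x + (2.0/2)*(x + 1.0882 + 0.8529)^2
FOC: (2*2 + 2.0)*x = 8 + 2.0*(-1.0882 - 0.8529)
x^{k+1} = 0.6863
Step 2: z-update.
Minimize 7*z^2 + 11*z + (2.0/2)*(0.6863 - z + 0.8529)^2
FOC: (2*7 + 2.0)*z = -11 + 2.0*(0.6863 + 0.8529)
z^{k+1} = -0.4951
Step 3: u-update.
u^{k+1} = 0.8529 + 0.6863 + 0.4951 = 2.0343
Step 4: Primal residual = |0.6863 + 0.4951| = 1.1814


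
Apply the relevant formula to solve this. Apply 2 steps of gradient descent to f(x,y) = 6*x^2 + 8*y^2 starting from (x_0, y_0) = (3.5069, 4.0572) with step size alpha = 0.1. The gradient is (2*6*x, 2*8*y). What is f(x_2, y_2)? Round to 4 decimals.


Gradient descent on f(x,y) = 6*x^2 + 8*y^2.
Starting point: (3.5069, 4.0572), alpha = 0.1
Step 1: grad_x = 2*6*3.5069 = 42.0828, grad_y = 2*8*4.0572 = 64.9152
  x_1 = 3.5069 - 0.1*42.0828 = -0.7014
  y_1 = 4.0572 - 0.1*64.9152 = -2.4343
Step 2: grad_x = 2*6*-0.7014 = -8.4166, grad_y = 2*8*-2.4343 = -38.9491
  x_2 = -0.7014 - 0.1*-8.4166 = 0.1403
  y_2 = -2.4343 - 0.1*-38.9491 = 1.4606
f(0.1403, 1.4606) = 6*0.1403^2 + 8*1.4606^2 = 17.1847


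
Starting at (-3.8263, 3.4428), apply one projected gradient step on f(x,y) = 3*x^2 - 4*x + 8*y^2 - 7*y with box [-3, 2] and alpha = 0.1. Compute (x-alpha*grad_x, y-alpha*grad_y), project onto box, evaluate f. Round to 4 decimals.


Step 1: Compute gradient at (-3.8263, 3.4428).
grad_x = 2*3*-3.8263 - 4 = -26.9578
grad_y = 2*8*3.4428 - 7 = 48.0848
Step 2: Gradient step.
x_raw = -3.8263 - 0.1*-26.9578 = -1.1305
y_raw = 3.4428 - 0.1*48.0848 = -1.3657
Step 3: Project onto [-3, 2].
x_proj = clip(-1.1305) = -1.1305
y_proj = clip(-1.3657) = -1.3657
Step 4: Evaluate f.
f(-1.1305, -1.3657) = 32.8367


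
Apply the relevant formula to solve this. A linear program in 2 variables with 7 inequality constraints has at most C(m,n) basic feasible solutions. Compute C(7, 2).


Each vertex corresponds to some choice of n active constraints out of m, so the number of vertices is at most C(m, n) = m! / (n!(m-n)!).
m = 7, n = 2
Numerator: 7 * 6
Denominator: 2! = 2
C(7, 2) = 21


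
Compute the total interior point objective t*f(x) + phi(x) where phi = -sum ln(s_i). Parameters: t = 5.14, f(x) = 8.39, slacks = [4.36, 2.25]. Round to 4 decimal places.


Step 1: Compute log-barrier.
ln values: [1.4725, 0.8109]
phi = -(1.4725 + 0.8109) = -2.2834
Step 2: Compute augmented objective.
t*f(x) = 5.14*8.39 = 43.1246
Total = 43.1246 - 2.2834 = 40.8412


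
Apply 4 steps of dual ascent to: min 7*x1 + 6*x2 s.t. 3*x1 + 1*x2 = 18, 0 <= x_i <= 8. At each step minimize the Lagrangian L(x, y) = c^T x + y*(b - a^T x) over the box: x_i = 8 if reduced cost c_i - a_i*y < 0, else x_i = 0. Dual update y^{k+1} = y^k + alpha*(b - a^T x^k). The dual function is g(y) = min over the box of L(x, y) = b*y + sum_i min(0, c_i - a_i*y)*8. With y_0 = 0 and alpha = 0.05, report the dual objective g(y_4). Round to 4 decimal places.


Dual ascent for LP: min 7*x1 + 6*x2, 3*x1 + 1*x2 = 18, 0 <= x_i <= 8
Step 1: y^k = 0.0, reduced costs: (7.0, 6.0)
  x^k = (0.0, 0.0), subgradient = b - a^T x = 18.0
  y^{k+1} = 0.0 + 0.05*18.0 = 0.9
Step 2: y^k = 0.9, reduced costs: (4.3, 5.1)
  x^k = (0.0, 0.0), subgradient = b - a^T x = 18.0
  y^{k+1} = 0.9 + 0.05*18.0 = 1.8
Step 3: y^k = 1.8, reduced costs: (1.6, 4.2)
  x^k = (0.0, 0.0), subgradient = b - a^T x = 18.0
  y^{k+1} = 1.8 + 0.05*18.0 = 2.7
Step 4: y^k = 2.7, reduced costs: (-1.1, 3.3)
  x^k = (8.0, 0.0), subgradient = b - a^T x = -6.0
  y^{k+1} = 2.7 + 0.05*-6.0 = 2.4
Dual objective at y_4 = 2.4: reduced costs (-0.2, 3.6), box minimizer x = (8.0, 0.0)
g(y_4) = b*y + (c1 - a1*y)*x1 + (c2 - a2*y)*x2 = 18*2.4 + (-0.2)*8.0 + 3.6*0.0 = 43.2 - 1.6 + 0.0 = 41.6


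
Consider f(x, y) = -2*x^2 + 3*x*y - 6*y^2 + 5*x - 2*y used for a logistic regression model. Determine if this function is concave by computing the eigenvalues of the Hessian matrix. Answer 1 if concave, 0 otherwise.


The Hessian of f(x,y) = -2*x^2 + 3*x*y - 6*y^2 + 5*x - 2*y is:
H = [[-4, 3], [3, -12]]
Trace = -4 - 12 = -16
Determinant = -4*-12 - (3)^2 = 39
Discriminant = (-16)^2 - 4*39 = 100.0
Eigenvalues: lambda_1 = -13.0, lambda_2 = -3.0
The function is concave.

1


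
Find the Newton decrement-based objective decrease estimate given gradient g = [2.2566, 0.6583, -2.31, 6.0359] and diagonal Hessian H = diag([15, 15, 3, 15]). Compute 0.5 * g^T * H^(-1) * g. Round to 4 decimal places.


Step 1: H is diagonal, so H^(-1) * g = [0.1504, 0.0439, -0.77, 0.4024].
Step 2: g^T H^(-1) g = sum_i g_i^2 / H_ii
  = (2.2566)^2/15 + (0.6583)^2/15 + (-2.31)^2/3 + (6.0359)^2/15
  = 0.3395 + 0.0289 + 1.7787 + 2.4288 = 4.5759
Step 3: Objective decrease = 0.5 * g^T H^(-1) g = 2.2879


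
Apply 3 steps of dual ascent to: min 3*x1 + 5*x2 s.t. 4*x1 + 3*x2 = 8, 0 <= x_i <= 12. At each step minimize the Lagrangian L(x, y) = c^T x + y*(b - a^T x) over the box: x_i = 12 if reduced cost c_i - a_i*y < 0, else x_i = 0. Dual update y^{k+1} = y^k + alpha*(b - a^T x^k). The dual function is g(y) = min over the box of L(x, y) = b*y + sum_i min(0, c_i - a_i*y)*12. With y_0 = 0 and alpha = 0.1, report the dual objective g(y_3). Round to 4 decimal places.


Dual ascent for LP: min 3*x1 + 5*x2, 4*x1 + 3*x2 = 8, 0 <= x_i <= 12
Step 1: y^k = 0.0, reduced costs: (3.0, 5.0)
  x^k = (0.0, 0.0), subgradient = b - a^T x = 8.0
  y^{k+1} = 0.0 + 0.1*8.0 = 0.8
Step 2: y^k = 0.8, reduced costs: (-0.2, 2.6)
  x^k = (12.0, 0.0), subgradient = b - a^T x = -40.0
  y^{k+1} = 0.8 + 0.1*-40.0 = -3.2
Step 3: y^k = -3.2, reduced costs: (15.8, 14.6)
  x^k = (0.0, 0.0), subgradient = b - a^T x = 8.0
  y^{k+1} = -3.2 + 0.1*8.0 = -2.4
Dual objective at y_3 = -2.4: reduced costs (12.6, 12.2), box minimizer x = (0.0, 0.0)
g(y_3) = b*y + (c1 - a1*y)*x1 + (c2 - a2*y)*x2 = 8*(-2.4) + 12.6*0.0 + 12.2*0.0 = -19.2 + 0.0 + 0.0 = -19.2


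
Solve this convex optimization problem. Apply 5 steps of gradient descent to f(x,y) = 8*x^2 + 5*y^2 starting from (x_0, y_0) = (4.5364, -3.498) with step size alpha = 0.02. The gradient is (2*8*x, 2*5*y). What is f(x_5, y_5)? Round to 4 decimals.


Gradient descent on f(x,y) = 8*x^2 + 5*y^2.
Starting point: (4.5364, -3.498), alpha = 0.02
Step 1: grad_x = 2*8*4.5364 = 72.5824, grad_y = 2*5*-3.498 = -34.98
  x_1 = 4.5364 - 0.02*72.5824 = 3.0848
  y_1 = -3.498 - 0.02*-34.98 = -2.7984
Step 2: grad_x = 2*8*3.0848 = 49.356, grad_y = 2*5*-2.7984 = -27.984
  x_2 = 3.0848 - 0.02*49.356 = 2.0976
  y_2 = -2.7984 - 0.02*-27.984 = -2.2387
Step 3: grad_x = 2*8*2.0976 = 33.5621, grad_y = 2*5*-2.2387 = -22.3872
  x_3 = 2.0976 - 0.02*33.5621 = 1.4264
  y_3 = -2.2387 - 0.02*-22.3872 = -1.791
Step 4: grad_x = 2*8*1.4264 = 22.8222, grad_y = 2*5*-1.791 = -17.9098
  x_4 = 1.4264 - 0.02*22.8222 = 0.9699
  y_4 = -1.791 - 0.02*-17.9098 = -1.4328
Step 5: grad_x = 2*8*0.9699 = 15.5191, grad_y = 2*5*-1.4328 = -14.3278
  x_5 = 0.9699 - 0.02*15.5191 = 0.6596
  y_5 = -1.4328 - 0.02*-14.3278 = -1.1462
f(0.6596, -1.1462) = 8*0.6596^2 + 5*(-1.1462)^2 = 10.0493


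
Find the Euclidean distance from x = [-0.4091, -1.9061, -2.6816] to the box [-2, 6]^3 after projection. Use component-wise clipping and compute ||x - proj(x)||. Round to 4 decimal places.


Project each component onto [-2, 6].
clip(-0.4091) = -0.4091, clip(-1.9061) = -1.9061, clip(-2.6816) = -2.0
Projection = [-0.4091, -1.9061, -2.0]
Squared diffs: [0.0, 0.0, 0.4646]
Distance = sqrt(0.4646) = 0.6816


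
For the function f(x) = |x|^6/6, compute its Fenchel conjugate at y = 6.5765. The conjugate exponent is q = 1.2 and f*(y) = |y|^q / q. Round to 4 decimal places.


The conjugate exponent q satisfies 1/p + 1/q = 1.
p = 6, so q = 6/(6 - 1) = 1.2
|y|^q = 6.5765^1.2 = 9.585
f*(6.5765) = 9.585 / 1.2 = 7.9875


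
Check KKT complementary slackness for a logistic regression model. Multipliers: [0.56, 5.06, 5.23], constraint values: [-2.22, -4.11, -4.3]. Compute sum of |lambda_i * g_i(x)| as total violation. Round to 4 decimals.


KKT complementary slackness check:
lambda_1 * g_1 = 0.56 * -2.22 = -1.2432
lambda_2 * g_2 = 5.06 * -4.11 = -20.7966
lambda_3 * g_3 = 5.23 * -4.3 = -22.489
Total violation = 1.2432 + 20.7966 + 22.489 = 44.5288


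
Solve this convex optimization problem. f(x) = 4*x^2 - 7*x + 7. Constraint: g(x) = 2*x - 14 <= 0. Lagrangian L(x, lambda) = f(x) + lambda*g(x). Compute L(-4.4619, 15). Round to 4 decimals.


Step 1: Evaluate f(x).
f(-4.4619) = 4*(-4.4619)^2 - 7*(-4.4619) + 7 = 117.8675
Step 2: Evaluate g(x).
g(-4.4619) = 2*-4.4619 - 14 = -22.9238
Step 3: Compute Lagrangian.
L = 117.8675 + 15*-22.9238 = -225.9895


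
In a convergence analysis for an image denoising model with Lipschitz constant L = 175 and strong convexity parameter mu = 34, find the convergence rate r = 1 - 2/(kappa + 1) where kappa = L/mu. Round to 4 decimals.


Step 1: Compute the condition number.
kappa = L/mu = 175/34 = 5.1471
Step 2: Compute the convergence rate.
r = 1 - 2/(kappa + 1) = 1 - 2*mu/(L + mu) = (L - mu)/(L + mu) = 141/209 = 0.6746


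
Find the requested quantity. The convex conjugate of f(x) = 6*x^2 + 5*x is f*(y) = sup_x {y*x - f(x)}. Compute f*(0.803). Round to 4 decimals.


f*(y) = sup_x {y*x - a*x^2 - b*x} = sup_x {(y-b)*x - a*x^2}
FOC: (y - b) - 2a*x = 0 => x* = (y - b)/(2a)
x* = (0.803 - 5)/(2*6) = -0.3498
f*(0.803) = (y-b)^2/(4a) = (0.803 - 5)^2/(4*6)
= 17.6148/24 = 0.734


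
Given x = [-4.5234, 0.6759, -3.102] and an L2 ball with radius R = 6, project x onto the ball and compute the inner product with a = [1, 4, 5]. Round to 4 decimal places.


Step 1: Compute ||x|| (intermediates to 6 decimals).
||x|| = sqrt((-4.5234)^2 + 0.6759^2 + (-3.102)^2) = 5.526336
Step 2: Project.
Since ||x|| <= R, proj = x (no scaling needed).
proj(x) = [-4.5234, 0.6759, -3.102]
Step 3: Dot product.
a^T * proj(x) = 1*(-4.5234) + 4*0.6759 + 5*(-3.102) = -17.3298


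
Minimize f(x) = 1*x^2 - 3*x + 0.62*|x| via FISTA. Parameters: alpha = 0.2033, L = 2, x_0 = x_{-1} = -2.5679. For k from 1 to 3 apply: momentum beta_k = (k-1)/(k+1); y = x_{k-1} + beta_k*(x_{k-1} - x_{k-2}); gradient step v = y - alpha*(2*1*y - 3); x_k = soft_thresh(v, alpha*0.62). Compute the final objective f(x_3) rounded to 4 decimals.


FISTA on f(x) = 1*x^2 - 3*x + 0.62*|x|
L = 2, alpha = 0.2033
Iteration 1: beta = 0.0, y = -2.5679 + 0.0*(-2.5679 + 2.5679) = -2.5679
  grad(y) = -8.1358, v = y - alpha*grad = -0.9139
  prox(v) = soft_thresh(-0.9139, 0.126) = -0.7878
Iteration 2: beta = 0.3333, y = -0.7878 + 0.3333*(-0.7878 + 2.5679) = -0.1945
  grad(y) = -3.389, v = y - alpha*grad = 0.4945
  prox(v) = soft_thresh(0.4945, 0.126) = 0.3684
Iteration 3: beta = 0.5, y = 0.3684 + 0.5*(0.3684 + 0.7878) = 0.9466
  grad(y) = -1.1068, v = y - alpha*grad = 1.1716
  prox(v) = soft_thresh(1.1716, 0.126) = 1.0456
f(x_3) = 1*1.0456^2 - 3*1.0456 + 0.62*|1.0456| = -1.3952


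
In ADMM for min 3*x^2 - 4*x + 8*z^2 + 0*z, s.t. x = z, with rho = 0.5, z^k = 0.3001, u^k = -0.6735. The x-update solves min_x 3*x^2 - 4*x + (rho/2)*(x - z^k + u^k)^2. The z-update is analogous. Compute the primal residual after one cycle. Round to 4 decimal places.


ADMM iteration with rho = 0.5, z^k = 0.3001, u^k = -0.6735
Step 1: x-update.
Minimize 3*x^2 - 4*x + (0.5/2)*(x - 0.3001 - 0.6735)^2
FOC: (2*3 + 0.5)*x = 4 + 0.5*(0.3001 + 0.6735)
x^{k+1} = 0.6903
Step 2: z-update.
Minimize 8*z^2 + 0*z + (0.5/2)*(0.6903 - z - 0.6735)^2
FOC: (2*8 + 0.5)*z = 0 + 0.5*(0.6903 - 0.6735)
z^{k+1} = 0.0005
Step 3: u-update.
u^{k+1} = -0.6735 + 0.6903 - 0.0005 = 0.0163
Step 4: Primal residual = |0.6903 - 0.0005| = 0.6898


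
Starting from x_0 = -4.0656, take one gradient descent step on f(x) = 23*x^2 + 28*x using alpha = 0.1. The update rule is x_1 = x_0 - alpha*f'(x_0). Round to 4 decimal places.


We compute the gradient at x_0 and apply the update.
f'(x) = 46*x + 28
f'(-4.0656) = 46*-4.0656 + 28 = -159.0176
x_1 = -4.0656 - 0.1*-159.0176 = 11.8362


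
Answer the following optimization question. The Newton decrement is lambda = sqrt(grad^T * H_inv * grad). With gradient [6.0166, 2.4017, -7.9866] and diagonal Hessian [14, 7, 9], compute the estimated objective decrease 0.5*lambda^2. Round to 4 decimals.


Step 1: H is diagonal, so H^(-1) * g = [0.4298, 0.3431, -0.8874].
Step 2: g^T H^(-1) g = sum_i g_i^2 / H_ii
  = (6.0166)^2/14 + (2.4017)^2/7 + (-7.9866)^2/9
  = 2.5857 + 0.824 + 7.0873 = 10.497
Step 3: Objective decrease = 0.5 * g^T H^(-1) g = 5.2485


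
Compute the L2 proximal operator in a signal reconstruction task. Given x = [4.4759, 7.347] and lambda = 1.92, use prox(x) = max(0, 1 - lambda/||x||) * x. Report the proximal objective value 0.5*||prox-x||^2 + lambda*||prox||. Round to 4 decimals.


Step 1: Compute ||x||.
||x|| = 8.603
Step 2: Compute scaling factor.
scale = max(0, 1 - 1.92/8.603) = 0.7768
Step 3: prox(x) = [3.477, 5.7073]
||prox(x)|| = 6.683
Step 4: Proximal objective.
0.5*||prox-x||^2 = 1.8432
lambda*||prox|| = 12.8314
Total = 14.6746


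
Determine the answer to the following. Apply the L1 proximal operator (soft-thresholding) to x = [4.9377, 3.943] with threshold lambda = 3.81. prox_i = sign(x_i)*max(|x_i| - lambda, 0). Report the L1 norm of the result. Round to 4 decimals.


Soft-thresholding with lambda = 3.81:
prox(4.9377) = sign(4.9377)*max(|4.9377| - 3.81, 0) = 1.1277
prox(3.943) = sign(3.943)*max(|3.943| - 3.81, 0) = 0.133
prox(x) = [1.1277, 0.133]
||prox(x)||_1 = 1.1277 + 0.133 = 1.2607


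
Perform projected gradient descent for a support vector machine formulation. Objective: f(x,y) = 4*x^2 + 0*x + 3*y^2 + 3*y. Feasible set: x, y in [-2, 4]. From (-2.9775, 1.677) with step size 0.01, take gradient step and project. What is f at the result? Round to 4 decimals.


Step 1: Compute gradient at (-2.9775, 1.677).
grad_x = 2*4*-2.9775 + 0 = -23.82
grad_y = 2*3*1.677 + 3 = 13.062
Step 2: Gradient step.
x_raw = -2.9775 - 0.01*-23.82 = -2.7393
y_raw = 1.677 - 0.01*13.062 = 1.5464
Step 3: Project onto [-2, 4].
x_proj = clip(-2.7393) = -2.0
y_proj = clip(1.5464) = 1.5464
Step 4: Evaluate f.
f(-2.0, 1.5464) = 27.813


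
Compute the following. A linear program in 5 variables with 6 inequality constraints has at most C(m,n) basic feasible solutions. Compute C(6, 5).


Each vertex corresponds to some choice of n active constraints out of m, so the number of vertices is at most C(m, n) = m! / (n!(m-n)!).
m = 6, n = 5
Numerator: 6 * 5 * 4 * 3 * 2
Denominator: 5! = 120
C(6, 5) = 6


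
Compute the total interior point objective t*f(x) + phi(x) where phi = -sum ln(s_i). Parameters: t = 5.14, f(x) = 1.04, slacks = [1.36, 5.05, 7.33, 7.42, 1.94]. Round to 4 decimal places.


Step 1: Compute log-barrier.
ln values: [0.3075, 1.6194, 1.992, 2.0042, 0.6627]
phi = -(0.3075 + 1.6194 + 1.992 + 2.0042 + 0.6627) = -6.5857
Step 2: Compute augmented objective.
t*f(x) = 5.14*1.04 = 5.3456
Total = 5.3456 - 6.5857 = -1.2401


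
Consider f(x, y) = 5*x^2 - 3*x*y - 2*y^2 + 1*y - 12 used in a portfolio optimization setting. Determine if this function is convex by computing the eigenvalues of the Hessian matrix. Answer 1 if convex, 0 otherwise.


The Hessian of f(x,y) = 5*x^2 - 3*x*y - 2*y^2 + 1*y - 12 is:
H = [[10, -3], [-3, -4]]
Trace = 10 - 4 = 6
Determinant = 10*-4 - (-3)^2 = -49
Discriminant = (6)^2 - 4*-49 = 232.0
Eigenvalues: lambda_1 = -4.6158, lambda_2 = 10.6158
The function is not convex.

0


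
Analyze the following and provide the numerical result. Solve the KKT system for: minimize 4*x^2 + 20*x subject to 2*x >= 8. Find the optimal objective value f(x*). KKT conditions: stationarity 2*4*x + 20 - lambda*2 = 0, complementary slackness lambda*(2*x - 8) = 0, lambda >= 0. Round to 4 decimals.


Step 1: Try lambda = 0 (constraint inactive).
x_unc = -20/(2*4) = -2.5
Check: 2*-2.5 = -5.0 < 8 -- violated!
Step 2: Constraint must be active: 2*x = 8
x* = 8/2 = 4.0
lambda = (2*4*4.0 + 20)/2 = 26.0
Step 3: Compute optimal value.
f(x*) = 4*4.0^2 + 20*4.0 = 144.0


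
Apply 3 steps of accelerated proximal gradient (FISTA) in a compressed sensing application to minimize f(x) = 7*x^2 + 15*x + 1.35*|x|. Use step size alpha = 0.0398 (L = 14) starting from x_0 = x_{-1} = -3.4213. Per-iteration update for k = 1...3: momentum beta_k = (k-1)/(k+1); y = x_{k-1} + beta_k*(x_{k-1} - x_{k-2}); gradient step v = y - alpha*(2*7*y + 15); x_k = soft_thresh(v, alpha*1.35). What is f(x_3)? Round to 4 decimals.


FISTA on f(x) = 7*x^2 + 15*x + 1.35*|x|
L = 14, alpha = 0.0398
Iteration 1: beta = 0.0, y = -3.4213 + 0.0*(-3.4213 + 3.4213) = -3.4213
  grad(y) = -32.8982, v = y - alpha*grad = -2.112
  prox(v) = soft_thresh(-2.112, 0.0537) = -2.0582
Iteration 2: beta = 0.3333, y = -2.0582 + 0.3333*(-2.0582 + 3.4213) = -1.6039
  grad(y) = -7.4541, v = y - alpha*grad = -1.3072
  prox(v) = soft_thresh(-1.3072, 0.0537) = -1.2535
Iteration 3: beta = 0.5, y = -1.2535 + 0.5*(-1.2535 + 2.0582) = -0.8511
  grad(y) = 3.0849, v = y - alpha*grad = -0.9739
  prox(v) = soft_thresh(-0.9739, 0.0537) = -0.9201
f(x_3) = 7*(-0.9201)^2 + 15*(-0.9201) + 1.35*|-0.9201| = -6.6333


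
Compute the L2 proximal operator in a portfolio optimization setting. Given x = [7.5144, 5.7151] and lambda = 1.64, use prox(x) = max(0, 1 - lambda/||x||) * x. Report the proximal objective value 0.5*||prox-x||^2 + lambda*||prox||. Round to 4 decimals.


Step 1: Compute ||x||.
||x|| = 9.4408
Step 2: Compute scaling factor.
scale = max(0, 1 - 1.64/9.4408) = 0.8263
Step 3: prox(x) = [6.209, 4.7223]
||prox(x)|| = 7.8008
Step 4: Proximal objective.
0.5*||prox-x||^2 = 1.3448
lambda*||prox|| = 12.7933
Total = 14.1381


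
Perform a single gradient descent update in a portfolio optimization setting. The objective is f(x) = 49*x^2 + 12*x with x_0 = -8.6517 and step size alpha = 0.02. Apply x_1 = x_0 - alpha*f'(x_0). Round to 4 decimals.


We compute the gradient at x_0 and apply the update.
f'(x) = 98*x + 12
f'(-8.6517) = 98*-8.6517 + 12 = -835.8666
x_1 = -8.6517 - 0.02*-835.8666 = 8.0656


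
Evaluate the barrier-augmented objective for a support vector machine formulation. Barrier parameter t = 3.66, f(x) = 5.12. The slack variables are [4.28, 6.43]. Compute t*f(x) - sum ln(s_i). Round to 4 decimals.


Step 1: Compute log-barrier.
ln values: [1.454, 1.861]
phi = -(1.454 + 1.861) = -3.3149
Step 2: Compute augmented objective.
t*f(x) = 3.66*5.12 = 18.7392
Total = 18.7392 - 3.3149 = 15.4243


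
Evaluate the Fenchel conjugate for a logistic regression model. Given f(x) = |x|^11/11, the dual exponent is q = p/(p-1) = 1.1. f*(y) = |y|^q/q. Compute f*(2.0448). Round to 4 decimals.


The conjugate exponent q satisfies 1/p + 1/q = 1.
p = 11, so q = 11/(11 - 1) = 1.1
|y|^q = 2.0448^1.1 = 2.1964
f*(2.0448) = 2.1964 / 1.1 = 1.9967


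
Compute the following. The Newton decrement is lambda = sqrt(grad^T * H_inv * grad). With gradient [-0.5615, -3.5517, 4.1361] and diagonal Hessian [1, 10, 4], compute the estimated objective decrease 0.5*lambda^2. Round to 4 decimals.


Step 1: H is diagonal, so H^(-1) * g = [-0.5615, -0.3552, 1.034].
Step 2: g^T H^(-1) g = sum_i g_i^2 / H_ii
  = (-0.5615)^2/1 + (-3.5517)^2/10 + (4.1361)^2/4
  = 0.3153 + 1.2615 + 4.2768 = 5.8536
Step 3: Objective decrease = 0.5 * g^T H^(-1) g = 2.9268


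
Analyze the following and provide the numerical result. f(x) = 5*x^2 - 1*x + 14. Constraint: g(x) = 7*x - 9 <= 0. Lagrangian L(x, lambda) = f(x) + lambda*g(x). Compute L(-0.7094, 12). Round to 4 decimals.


Step 1: Evaluate f(x).
f(-0.7094) = 5*(-0.7094)^2 - 1*(-0.7094) + 14 = 17.2256
Step 2: Evaluate g(x).
g(-0.7094) = 7*-0.7094 - 9 = -13.9658
Step 3: Compute Lagrangian.
L = 17.2256 + 12*-13.9658 = -150.364


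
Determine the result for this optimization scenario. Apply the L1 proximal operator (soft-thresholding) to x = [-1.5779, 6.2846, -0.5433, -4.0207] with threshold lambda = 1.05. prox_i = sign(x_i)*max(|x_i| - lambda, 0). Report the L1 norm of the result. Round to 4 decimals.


Soft-thresholding with lambda = 1.05:
prox(-1.5779) = sign(-1.5779)*max(|-1.5779| - 1.05, 0) = -0.5279
prox(6.2846) = sign(6.2846)*max(|6.2846| - 1.05, 0) = 5.2346
prox(-0.5433) = sign(-0.5433)*max(|-0.5433| - 1.05, 0) = 0.0
prox(-4.0207) = sign(-4.0207)*max(|-4.0207| - 1.05, 0) = -2.9707
prox(x) = [-0.5279, 5.2346, 0.0, -2.9707]
||prox(x)||_1 = 0.5279 + 5.2346 + 0.0 + 2.9707 = 8.7332


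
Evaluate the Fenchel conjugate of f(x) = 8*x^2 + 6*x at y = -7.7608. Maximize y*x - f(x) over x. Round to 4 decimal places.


f*(y) = sup_x {y*x - a*x^2 - b*x} = sup_x {(y-b)*x - a*x^2}
FOC: (y - b) - 2a*x = 0 => x* = (y - b)/(2a)
x* = (-7.7608 - 6)/(2*8) = -0.8601
f*(-7.7608) = (y-b)^2/(4a) = (-7.7608 - 6)^2/(4*8)
= 189.3596/32 = 5.9175


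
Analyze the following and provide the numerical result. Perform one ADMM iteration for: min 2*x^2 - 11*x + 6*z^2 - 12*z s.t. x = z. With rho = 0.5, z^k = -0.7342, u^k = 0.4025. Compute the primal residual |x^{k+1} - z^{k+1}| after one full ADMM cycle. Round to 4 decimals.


ADMM iteration with rho = 0.5, z^k = -0.7342, u^k = 0.4025
Step 1: x-update.
Minimize 2*x^2 - 11*x + (0.5/2)*(x + 0.7342 + 0.4025)^2
FOC: (2*2 + 0.5)*x = 11 + 0.5*(-0.7342 - 0.4025)
x^{k+1} = 2.3181
Step 2: z-update.
Minimize 6*z^2 - 12*z + (0.5/2)*(2.3181 - z + 0.4025)^2
FOC: (2*6 + 0.5)*z = 12 + 0.5*(2.3181 + 0.4025)
z^{k+1} = 1.0688
Step 3: u-update.
u^{k+1} = 0.4025 + 2.3181 - 1.0688 = 1.6518
Step 4: Primal residual = |2.3181 - 1.0688| = 1.2493


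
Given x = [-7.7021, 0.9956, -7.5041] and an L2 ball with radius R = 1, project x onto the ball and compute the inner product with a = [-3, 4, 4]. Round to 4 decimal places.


Step 1: Compute ||x|| (intermediates to 6 decimals).
||x|| = sqrt((-7.7021)^2 + 0.9956^2 + (-7.5041)^2) = 10.799309
Step 2: Project.
Since ||x|| > R, scale = R/||x|| = 1/10.799309 = 0.092599, proj(x) = scale * x
proj(x) = [-0.713207, 0.092192, -0.694872]
Step 3: Dot product.
a^T * proj(x) = -3*(-0.713207) + 4*0.092192 + 4*(-0.694872) = -0.2711


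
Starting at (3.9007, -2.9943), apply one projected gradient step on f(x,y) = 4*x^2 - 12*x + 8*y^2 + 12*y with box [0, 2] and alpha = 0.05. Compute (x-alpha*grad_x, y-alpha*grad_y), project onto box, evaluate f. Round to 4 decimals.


Step 1: Compute gradient at (3.9007, -2.9943).
grad_x = 2*4*3.9007 - 12 = 19.2056
grad_y = 2*8*-2.9943 + 12 = -35.9088
Step 2: Gradient step.
x_raw = 3.9007 - 0.05*19.2056 = 2.9404
y_raw = -2.9943 - 0.05*-35.9088 = -1.1989
Step 3: Project onto [0, 2].
x_proj = clip(2.9404) = 2.0
y_proj = clip(-1.1989) = 0.0
Step 4: Evaluate f.
f(2.0, 0.0) = -8.0


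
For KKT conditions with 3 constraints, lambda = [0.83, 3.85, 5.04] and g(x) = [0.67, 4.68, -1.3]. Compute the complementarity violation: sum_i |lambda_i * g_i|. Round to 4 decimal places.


KKT complementary slackness check:
lambda_1 * g_1 = 0.83 * 0.67 = 0.5561
lambda_2 * g_2 = 3.85 * 4.68 = 18.018
lambda_3 * g_3 = 5.04 * -1.3 = -6.552
Total violation = 0.5561 + 18.018 + 6.552 = 25.1261


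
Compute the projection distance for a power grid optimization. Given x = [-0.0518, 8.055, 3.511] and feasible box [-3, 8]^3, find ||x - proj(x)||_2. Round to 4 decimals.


Project each component onto [-3, 8].
clip(-0.0518) = -0.0518, clip(8.055) = 8.0, clip(3.511) = 3.511
Projection = [-0.0518, 8.0, 3.511]
Squared diffs: [0.0, 0.003, 0.0]
Distance = sqrt(0.003) = 0.055


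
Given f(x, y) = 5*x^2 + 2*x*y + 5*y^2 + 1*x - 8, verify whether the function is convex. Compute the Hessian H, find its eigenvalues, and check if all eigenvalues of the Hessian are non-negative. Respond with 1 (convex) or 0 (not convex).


The Hessian of f(x,y) = 5*x^2 + 2*x*y + 5*y^2 + 1*x - 8 is:
H = [[10, 2], [2, 10]]
Trace = 10 + 10 = 20
Determinant = 10*10 - (2)^2 = 96
Discriminant = (20)^2 - 4*96 = 16.0
Eigenvalues: lambda_1 = 8.0, lambda_2 = 12.0
The function is convex.

1


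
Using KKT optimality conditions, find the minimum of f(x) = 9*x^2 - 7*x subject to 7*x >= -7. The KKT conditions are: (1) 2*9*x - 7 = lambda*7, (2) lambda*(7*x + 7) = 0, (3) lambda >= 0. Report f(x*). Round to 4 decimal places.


Step 1: Try lambda = 0 (constraint inactive).
Stationarity: 2*9*x - 7 = 0
x* = 7/(2*9) = 7/18 = 0.3889 (rounded; the exact value 7/18 is used below)
Check constraint: 7*0.3889 = 2.7223 >= -7 -- satisfied.
Step 2: Compute optimal value.
f(x*) = 9*(7/18)^2 - 7*(7/18) = -1.3611


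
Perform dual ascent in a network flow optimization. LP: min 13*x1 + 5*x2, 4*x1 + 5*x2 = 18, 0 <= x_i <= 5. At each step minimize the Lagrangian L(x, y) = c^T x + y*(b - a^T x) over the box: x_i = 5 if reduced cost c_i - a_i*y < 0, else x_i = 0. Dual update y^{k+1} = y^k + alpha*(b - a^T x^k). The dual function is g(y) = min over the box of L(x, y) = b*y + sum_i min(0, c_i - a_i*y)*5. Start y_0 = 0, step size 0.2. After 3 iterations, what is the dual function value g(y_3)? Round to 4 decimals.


Dual ascent for LP: min 13*x1 + 5*x2, 4*x1 + 5*x2 = 18, 0 <= x_i <= 5
Step 1: y^k = 0.0, reduced costs: (13.0, 5.0)
  x^k = (0.0, 0.0), subgradient = b - a^T x = 18.0
  y^{k+1} = 0.0 + 0.2*18.0 = 3.6
Step 2: y^k = 3.6, reduced costs: (-1.4, -13.0)
  x^k = (5.0, 5.0), subgradient = b - a^T x = -27.0
  y^{k+1} = 3.6 + 0.2*-27.0 = -1.8
Step 3: y^k = -1.8, reduced costs: (20.2, 14.0)
  x^k = (0.0, 0.0), subgradient = b - a^T x = 18.0
  y^{k+1} = -1.8 + 0.2*18.0 = 1.8
Dual objective at y_3 = 1.8: reduced costs (5.8, -4.0), box minimizer x = (0.0, 5.0)
g(y_3) = b*y + (c1 - a1*y)*x1 + (c2 - a2*y)*x2 = 18*1.8 + 5.8*0.0 + (-4.0)*5.0 = 32.4 + 0.0 - 20.0 = 12.4


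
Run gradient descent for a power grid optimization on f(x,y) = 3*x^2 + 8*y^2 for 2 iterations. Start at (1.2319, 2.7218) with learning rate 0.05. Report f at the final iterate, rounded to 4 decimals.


Gradient descent on f(x,y) = 3*x^2 + 8*y^2.
Starting point: (1.2319, 2.7218), alpha = 0.05
Step 1: grad_x = 2*3*1.2319 = 7.3914, grad_y = 2*8*2.7218 = 43.5488
  x_1 = 1.2319 - 0.05*7.3914 = 0.8623
  y_1 = 2.7218 - 0.05*43.5488 = 0.5444
Step 2: grad_x = 2*3*0.8623 = 5.174, grad_y = 2*8*0.5444 = 8.7098
  x_2 = 0.8623 - 0.05*5.174 = 0.6036
  y_2 = 0.5444 - 0.05*8.7098 = 0.1089
f(0.6036, 0.1089) = 3*0.6036^2 + 8*0.1089^2 = 1.1879


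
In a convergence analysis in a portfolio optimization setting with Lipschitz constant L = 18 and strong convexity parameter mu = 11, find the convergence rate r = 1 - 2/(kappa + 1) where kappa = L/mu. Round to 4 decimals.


Step 1: Compute the condition number.
kappa = L/mu = 18/11 = 1.6364
Step 2: Compute the convergence rate.
r = 1 - 2/(kappa + 1) = 1 - 2*mu/(L + mu) = (L - mu)/(L + mu) = 7/29 = 0.2414


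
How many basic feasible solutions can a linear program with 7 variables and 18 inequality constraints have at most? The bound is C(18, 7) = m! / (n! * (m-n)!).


Each vertex corresponds to some choice of n active constraints out of m, so the number of vertices is at most C(m, n) = m! / (n!(m-n)!).
m = 18, n = 7
Numerator: 18 * 17 * 16 * 15 * 14 * 13 * 12
Denominator: 7! = 5040
C(18, 7) = 31824


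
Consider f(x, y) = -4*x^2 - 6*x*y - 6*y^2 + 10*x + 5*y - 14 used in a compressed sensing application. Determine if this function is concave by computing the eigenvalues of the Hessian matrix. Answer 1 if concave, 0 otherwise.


The Hessian of f(x,y) = -4*x^2 - 6*x*y - 6*y^2 + 10*x + 5*y - 14 is:
H = [[-8, -6], [-6, -12]]
Trace = -8 - 12 = -20
Determinant = -8*-12 - (-6)^2 = 60
Discriminant = (-20)^2 - 4*60 = 160.0
Eigenvalues: lambda_1 = -16.3246, lambda_2 = -3.6754
The function is concave.

1


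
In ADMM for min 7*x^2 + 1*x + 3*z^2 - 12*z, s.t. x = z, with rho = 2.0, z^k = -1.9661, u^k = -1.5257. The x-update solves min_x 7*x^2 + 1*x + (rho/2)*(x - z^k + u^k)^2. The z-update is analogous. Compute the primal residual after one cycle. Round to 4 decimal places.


ADMM iteration with rho = 2.0, z^k = -1.9661, u^k = -1.5257
Step 1: x-update.
Minimize 7*x^2 + 1*x + (2.0/2)*(x + 1.9661 - 1.5257)^2
FOC: (2*7 + 2.0)*x = -1 + 2.0*(-1.9661 + 1.5257)
x^{k+1} = -0.1176
Step 2: z-update.
Minimize 3*z^2 - 12*z + (2.0/2)*(-0.1176 - z - 1.5257)^2
FOC: (2*3 + 2.0)*z = 12 + 2.0*(-0.1176 - 1.5257)
z^{k+1} = 1.0892
Step 3: u-update.
u^{k+1} = -1.5257 - 0.1176 - 1.0892 = -2.7324
Step 4: Primal residual = |-0.1176 - 1.0892| = 1.2067


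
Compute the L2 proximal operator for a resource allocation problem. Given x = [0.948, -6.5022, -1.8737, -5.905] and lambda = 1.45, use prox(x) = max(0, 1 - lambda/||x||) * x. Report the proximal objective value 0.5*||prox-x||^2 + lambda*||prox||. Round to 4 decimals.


Step 1: Compute ||x||.
||x|| = 9.0309
Step 2: Compute scaling factor.
scale = max(0, 1 - 1.45/9.0309) = 0.8394
Step 3: prox(x) = [0.7958, -5.4582, -1.5729, -4.9569]
||prox(x)|| = 7.5809
Step 4: Proximal objective.
0.5*||prox-x||^2 = 1.0513
lambda*||prox|| = 10.9923
Total = 12.0435


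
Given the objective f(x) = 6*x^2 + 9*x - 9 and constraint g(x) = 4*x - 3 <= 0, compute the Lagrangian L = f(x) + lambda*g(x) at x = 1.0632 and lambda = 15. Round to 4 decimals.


Step 1: Evaluate f(x).
f(1.0632) = 6*1.0632^2 + 9*1.0632 - 9 = 7.3512
Step 2: Evaluate g(x).
g(1.0632) = 4*1.0632 - 3 = 1.2528
Step 3: Compute Lagrangian.
L = 7.3512 + 15*1.2528 = 26.1432


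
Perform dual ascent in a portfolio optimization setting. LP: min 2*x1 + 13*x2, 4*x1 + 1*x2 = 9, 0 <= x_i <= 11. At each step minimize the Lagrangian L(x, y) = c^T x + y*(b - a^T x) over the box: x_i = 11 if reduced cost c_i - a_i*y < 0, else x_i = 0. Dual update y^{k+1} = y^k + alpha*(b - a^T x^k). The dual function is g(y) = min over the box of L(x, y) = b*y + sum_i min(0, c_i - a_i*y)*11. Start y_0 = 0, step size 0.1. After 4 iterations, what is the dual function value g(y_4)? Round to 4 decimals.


Dual ascent for LP: min 2*x1 + 13*x2, 4*x1 + 1*x2 = 9, 0 <= x_i <= 11
Step 1: y^k = 0.0, reduced costs: (2.0, 13.0)
  x^k = (0.0, 0.0), subgradient = b - a^T x = 9.0
  y^{k+1} = 0.0 + 0.1*9.0 = 0.9
Step 2: y^k = 0.9, reduced costs: (-1.6, 12.1)
  x^k = (11.0, 0.0), subgradient = b - a^T x = -35.0
  y^{k+1} = 0.9 + 0.1*-35.0 = -2.6
Step 3: y^k = -2.6, reduced costs: (12.4, 15.6)
  x^k = (0.0, 0.0), subgradient = b - a^T x = 9.0
  y^{k+1} = -2.6 + 0.1*9.0 = -1.7
Step 4: y^k = -1.7, reduced costs: (8.8, 14.7)
  x^k = (0.0, 0.0), subgradient = b - a^T x = 9.0
  y^{k+1} = -1.7 + 0.1*9.0 = -0.8
Dual objective at y_4 = -0.8: reduced costs (5.2, 13.8), box minimizer x = (0.0, 0.0)
g(y_4) = b*y + (c1 - a1*y)*x1 + (c2 - a2*y)*x2 = 9*(-0.8) + 5.2*0.0 + 13.8*0.0 = -7.2 + 0.0 + 0.0 = -7.2


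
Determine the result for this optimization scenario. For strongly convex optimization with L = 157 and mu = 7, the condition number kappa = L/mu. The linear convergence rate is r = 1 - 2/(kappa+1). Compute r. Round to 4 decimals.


Step 1: Compute the condition number.
kappa = L/mu = 157/7 = 22.4286
Step 2: Compute the convergence rate.
r = 1 - 2/(kappa + 1) = 1 - 2*mu/(L + mu) = (L - mu)/(L + mu) = 150/164 = 0.9146


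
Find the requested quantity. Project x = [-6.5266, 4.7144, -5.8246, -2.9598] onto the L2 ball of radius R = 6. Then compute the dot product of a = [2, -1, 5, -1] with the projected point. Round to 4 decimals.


Step 1: Compute ||x|| (intermediates to 6 decimals).
||x|| = sqrt((-6.5266)^2 + 4.7144^2 + (-5.8246)^2 + (-2.9598)^2) = 10.368628
Step 2: Project.
Since ||x|| > R, scale = R/||x|| = 6/10.368628 = 0.578669, proj(x) = scale * x
proj(x) = [-3.776741, 2.728077, -3.370515, -1.712745]
Step 3: Dot product.
a^T * proj(x) = 2*(-3.776741) - 1*2.728077 + 5*(-3.370515) - 1*(-1.712745) = -25.4214


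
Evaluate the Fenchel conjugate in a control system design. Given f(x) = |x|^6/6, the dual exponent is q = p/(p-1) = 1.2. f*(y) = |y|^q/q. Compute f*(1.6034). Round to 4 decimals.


The conjugate exponent q satisfies 1/p + 1/q = 1.
p = 6, so q = 6/(6 - 1) = 1.2
|y|^q = 1.6034^1.2 = 1.7622
f*(1.6034) = 1.7622 / 1.2 = 1.4685


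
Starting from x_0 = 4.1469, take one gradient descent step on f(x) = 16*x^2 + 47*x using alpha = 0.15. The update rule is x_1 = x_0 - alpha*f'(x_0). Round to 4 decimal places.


We compute the gradient at x_0 and apply the update.
f'(x) = 32*x + 47
f'(4.1469) = 32*4.1469 + 47 = 179.7008
x_1 = 4.1469 - 0.15*179.7008 = -22.8082


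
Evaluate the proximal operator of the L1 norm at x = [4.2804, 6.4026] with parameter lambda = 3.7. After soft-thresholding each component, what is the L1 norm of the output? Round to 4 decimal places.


Soft-thresholding with lambda = 3.7:
prox(4.2804) = sign(4.2804)*max(|4.2804| - 3.7, 0) = 0.5804
prox(6.4026) = sign(6.4026)*max(|6.4026| - 3.7, 0) = 2.7026
prox(x) = [0.5804, 2.7026]
||prox(x)||_1 = 0.5804 + 2.7026 = 3.283


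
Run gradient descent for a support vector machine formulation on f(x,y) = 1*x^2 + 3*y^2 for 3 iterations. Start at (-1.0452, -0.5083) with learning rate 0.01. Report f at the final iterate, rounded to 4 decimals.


Gradient descent on f(x,y) = 1*x^2 + 3*y^2.
Starting point: (-1.0452, -0.5083), alpha = 0.01
Step 1: grad_x = 2*1*-1.0452 = -2.0904, grad_y = 2*3*-0.5083 = -3.0498
  x_1 = -1.0452 - 0.01*-2.0904 = -1.0243
  y_1 = -0.5083 - 0.01*-3.0498 = -0.4778
Step 2: grad_x = 2*1*-1.0243 = -2.0486, grad_y = 2*3*-0.4778 = -2.8668
  x_2 = -1.0243 - 0.01*-2.0486 = -1.0038
  y_2 = -0.4778 - 0.01*-2.8668 = -0.4491
Step 3: grad_x = 2*1*-1.0038 = -2.0076, grad_y = 2*3*-0.4491 = -2.6948
  x_3 = -1.0038 - 0.01*-2.0076 = -0.9837
  y_3 = -0.4491 - 0.01*-2.6948 = -0.4222
f(-0.9837, -0.4222) = 1*(-0.9837)^2 + 3*(-0.4222)^2 = 1.5025


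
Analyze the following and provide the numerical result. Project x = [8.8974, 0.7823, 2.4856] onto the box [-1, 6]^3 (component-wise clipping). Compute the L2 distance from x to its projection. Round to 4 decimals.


Project each component onto [-1, 6].
clip(8.8974) = 6.0, clip(0.7823) = 0.7823, clip(2.4856) = 2.4856
Projection = [6.0, 0.7823, 2.4856]
Squared diffs: [8.3949, 0.0, 0.0]
Distance = sqrt(8.3949) = 2.8974


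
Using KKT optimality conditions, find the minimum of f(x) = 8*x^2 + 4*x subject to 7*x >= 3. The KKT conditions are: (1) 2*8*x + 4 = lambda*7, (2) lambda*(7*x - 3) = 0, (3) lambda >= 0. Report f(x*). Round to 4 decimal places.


Step 1: Try lambda = 0 (constraint inactive).
x_unc = -4/(2*8) = -0.25
Check: 7*-0.25 = -1.75 < 3 -- violated!
Step 2: Constraint must be active: 7*x = 3
x* = 3/7 = 0.4286 (rounded; the exact value 3/7 is used below)
lambda = (2*8*(3/7) + 4)/7 = 1.551
Step 3: Compute optimal value.
f(x*) = 8*(3/7)^2 + 4*(3/7) = 3.1837
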